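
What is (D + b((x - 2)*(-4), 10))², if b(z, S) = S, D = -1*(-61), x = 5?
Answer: 5041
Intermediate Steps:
D = 61
(D + b((x - 2)*(-4), 10))² = (61 + 10)² = 71² = 5041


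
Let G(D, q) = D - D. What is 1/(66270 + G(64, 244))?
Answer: 1/66270 ≈ 1.5090e-5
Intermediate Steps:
G(D, q) = 0
1/(66270 + G(64, 244)) = 1/(66270 + 0) = 1/66270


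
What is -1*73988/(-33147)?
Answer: 73988/33147 ≈ 2.2321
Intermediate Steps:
-1*73988/(-33147) = -73988*(-1/33147) = 73988/33147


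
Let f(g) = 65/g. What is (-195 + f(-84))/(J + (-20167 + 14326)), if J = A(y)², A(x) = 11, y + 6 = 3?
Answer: 23/672 ≈ 0.034226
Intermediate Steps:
y = -3 (y = -6 + 3 = -3)
J = 121 (J = 11² = 121)
(-195 + f(-84))/(J + (-20167 + 14326)) = (-195 + 65/(-84))/(121 + (-20167 + 14326)) = (-195 + 65*(-1/84))/(121 - 5841) = (-195 - 65/84)/(-5720) = -16445/84*(-1/5720) = 23/672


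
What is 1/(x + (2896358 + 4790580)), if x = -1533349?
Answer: 1/6153589 ≈ 1.6251e-7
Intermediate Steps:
1/(x + (2896358 + 4790580)) = 1/(-1533349 + (2896358 + 4790580)) = 1/(-1533349 + 7686938) = 1/6153589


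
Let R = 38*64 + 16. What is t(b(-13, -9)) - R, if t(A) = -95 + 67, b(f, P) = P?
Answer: -2476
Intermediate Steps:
t(A) = -28
R = 2448 (R = 2432 + 16 = 2448)
t(b(-13, -9)) - R = -28 - 1*2448 = -28 - 2448 = -2476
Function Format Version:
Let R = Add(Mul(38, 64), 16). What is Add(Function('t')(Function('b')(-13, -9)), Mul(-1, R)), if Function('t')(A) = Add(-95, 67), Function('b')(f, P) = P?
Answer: -2476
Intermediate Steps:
Function('t')(A) = -28
R = 2448 (R = Add(2432, 16) = 2448)
Add(Function('t')(Function('b')(-13, -9)), Mul(-1, R)) = Add(-28, Mul(-1, 2448)) = Add(-28, -2448) = -2476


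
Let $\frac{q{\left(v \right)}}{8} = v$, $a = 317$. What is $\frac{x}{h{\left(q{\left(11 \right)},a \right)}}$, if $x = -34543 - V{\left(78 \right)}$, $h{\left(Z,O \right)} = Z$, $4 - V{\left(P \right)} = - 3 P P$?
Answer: $- \frac{52799}{88} \approx -599.99$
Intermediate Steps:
$V{\left(P \right)} = 4 + 3 P^{2}$ ($V{\left(P \right)} = 4 - - 3 P P = 4 - - 3 P^{2} = 4 + 3 P^{2}$)
$q{\left(v \right)} = 8 v$
$x = -52799$ ($x = -34543 - \left(4 + 3 \cdot 78^{2}\right) = -34543 - \left(4 + 3 \cdot 6084\right) = -34543 - \left(4 + 18252\right) = -34543 - 18256 = -52799$)
$\frac{x}{h{\left(q{\left(11 \right)},a \right)}} = - \frac{52799}{8 \cdot 11} = - \frac{52799}{88}$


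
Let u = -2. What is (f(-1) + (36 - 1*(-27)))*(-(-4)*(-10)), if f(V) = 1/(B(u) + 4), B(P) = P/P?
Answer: -2528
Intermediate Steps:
B(P) = 1
f(V) = ⅕ (f(V) = 1/(1 + 4) = 1/5 = ⅕)
(f(-1) + (36 - 1*(-27)))*(-(-4)*(-10)) = (⅕ + (36 - 1*(-27)))*(-(-4)*(-10)) = (⅕ + (36 + 27))*(-1*40) = (⅕ + 63)*(-40) = (316/5)*(-40) = -2528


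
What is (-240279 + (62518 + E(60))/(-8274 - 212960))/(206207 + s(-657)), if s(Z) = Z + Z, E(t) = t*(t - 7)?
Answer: -26578974992/22664648981 ≈ -1.1727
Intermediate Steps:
E(t) = t*(-7 + t)
s(Z) = 2*Z
(-240279 + (62518 + E(60))/(-8274 - 212960))/(206207 + s(-657)) = (-240279 + (62518 + 60*(-7 + 60))/(-8274 - 212960))/(206207 + 2*(-657)) = (-240279 + (62518 + 60*53)/(-221234))/(206207 - 1314) = (-240279 + (62518 + 3180)*(-1/221234))/204893 = (-240279 + 65698*(-1/221234))*(1/204893) = (-240279 - 32849/110617)*(1/204893) = -26578974992/110617*1/204893 = -26578974992/22664648981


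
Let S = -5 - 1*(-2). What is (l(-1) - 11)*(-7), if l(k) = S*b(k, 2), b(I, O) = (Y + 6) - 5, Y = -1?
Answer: 77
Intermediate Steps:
S = -3 (S = -5 + 2 = -3)
b(I, O) = 0 (b(I, O) = (-1 + 6) - 5 = 5 - 5 = 0)
l(k) = 0 (l(k) = -3*0 = 0)
(l(-1) - 11)*(-7) = (0 - 11)*(-7) = -11*(-7) = 77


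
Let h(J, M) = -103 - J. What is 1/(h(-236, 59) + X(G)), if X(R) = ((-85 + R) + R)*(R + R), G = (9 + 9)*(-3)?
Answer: 1/20977 ≈ 4.7671e-5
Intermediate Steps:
G = -54 (G = 18*(-3) = -54)
X(R) = 2*R*(-85 + 2*R) (X(R) = (-85 + 2*R)*(2*R) = 2*R*(-85 + 2*R))
1/(h(-236, 59) + X(G)) = 1/((-103 - 1*(-236)) + 2*(-54)*(-85 + 2*(-54))) = 1/((-103 + 236) + 2*(-54)*(-85 - 108)) = 1/(133 + 2*(-54)*(-193)) = 1/(133 + 20844) = 1/20977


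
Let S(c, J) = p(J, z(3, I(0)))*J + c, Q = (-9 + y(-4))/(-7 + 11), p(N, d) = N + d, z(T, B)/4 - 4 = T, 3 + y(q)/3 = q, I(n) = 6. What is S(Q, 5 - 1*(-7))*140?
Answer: 66150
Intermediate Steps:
y(q) = -9 + 3*q
z(T, B) = 16 + 4*T
Q = -15/2 (Q = (-9 + (-9 + 3*(-4)))/(-7 + 11) = (-9 + (-9 - 12))/4 = (-9 - 21)*(¼) = -30*¼ = -15/2 ≈ -7.5000)
S(c, J) = c + J*(28 + J) (S(c, J) = (J + (16 + 4*3))*J + c = (J + (16 + 12))*J + c = (J + 28)*J + c = (28 + J)*J + c = J*(28 + J) + c = c + J*(28 + J))
S(Q, 5 - 1*(-7))*140 = (-15/2 + (5 - 1*(-7))*(28 + (5 - 1*(-7))))*140 = (-15/2 + (5 + 7)*(28 + (5 + 7)))*140 = (-15/2 + 12*(28 + 12))*140 = (-15/2 + 12*40)*140 = (-15/2 + 480)*140 = (945/2)*140 = 66150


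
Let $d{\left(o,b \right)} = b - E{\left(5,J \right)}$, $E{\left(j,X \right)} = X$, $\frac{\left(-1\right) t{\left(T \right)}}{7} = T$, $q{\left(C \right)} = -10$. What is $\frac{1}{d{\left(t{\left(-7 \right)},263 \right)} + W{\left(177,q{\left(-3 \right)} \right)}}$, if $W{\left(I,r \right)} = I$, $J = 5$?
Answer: $\frac{1}{435} \approx 0.0022989$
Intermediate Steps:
$t{\left(T \right)} = - 7 T$
$d{\left(o,b \right)} = -5 + b$ ($d{\left(o,b \right)} = b - 5 = -5 + b$)
$\frac{1}{d{\left(t{\left(-7 \right)},263 \right)} + W{\left(177,q{\left(-3 \right)} \right)}} = \frac{1}{\left(-5 + 263\right) + 177} = \frac{1}{258 + 177} = \frac{1}{435}$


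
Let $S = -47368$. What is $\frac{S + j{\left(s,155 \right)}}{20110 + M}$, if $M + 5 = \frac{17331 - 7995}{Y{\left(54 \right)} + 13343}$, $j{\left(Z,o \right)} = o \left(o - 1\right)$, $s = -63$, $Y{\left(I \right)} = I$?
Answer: $- \frac{314802706}{269356021} \approx -1.1687$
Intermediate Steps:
$j{\left(Z,o \right)} = o \left(-1 + o\right)$
$M = - \frac{57649}{13397}$ ($M = -5 + \frac{17331 - 7995}{54 + 13343} = -5 + \frac{9336}{13397} = - \frac{57649}{13397} \approx -4.3031$)
$\frac{S + j{\left(s,155 \right)}}{20110 + M} = \frac{-47368 + 155 \left(-1 + 155\right)}{20110 - \frac{57649}{13397}} = \frac{-47368 + 155 \cdot 154}{\frac{269356021}{13397}} = \left(-47368 + 23870\right) \frac{13397}{269356021} = \left(-23498\right) \frac{13397}{269356021} = - \frac{314802706}{269356021}$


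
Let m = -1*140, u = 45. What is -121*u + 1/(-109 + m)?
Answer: -1355806/249 ≈ -5445.0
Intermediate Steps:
m = -140
-121*u + 1/(-109 + m) = -121*45 + 1/(-109 - 140) = -5445 + 1/(-249) = -5445 - 1/249 = -1355806/249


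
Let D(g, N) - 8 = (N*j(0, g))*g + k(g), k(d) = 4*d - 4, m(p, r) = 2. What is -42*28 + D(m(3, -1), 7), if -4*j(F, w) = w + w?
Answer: -1178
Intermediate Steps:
j(F, w) = -w/2 (j(F, w) = -(w + w)/4 = -w/2)
k(d) = -4 + 4*d
D(g, N) = 4 + 4*g - N*g²/2 (D(g, N) = 8 + ((N*(-g/2))*g + (-4 + 4*g)) = 8 + ((-N*g/2)*g + (-4 + 4*g)) = 8 + (-N*g²/2 + (-4 + 4*g)) = 8 + (-4 + 4*g - N*g²/2) = 4 + 4*g - N*g²/2)
-42*28 + D(m(3, -1), 7) = -42*28 + (4 + 4*2 - ½*7*2²) = -1176 + (4 + 8 - ½*7*4) = -1176 + (4 + 8 - 14) = -1176 - 2 = -1178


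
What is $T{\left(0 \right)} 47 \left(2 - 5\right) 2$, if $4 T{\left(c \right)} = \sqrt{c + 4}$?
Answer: $-141$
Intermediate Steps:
$T{\left(c \right)} = \frac{\sqrt{4 + c}}{4}$ ($T{\left(c \right)} = \frac{\sqrt{c + 4}}{4} = \frac{\sqrt{4 + c}}{4}$)
$T{\left(0 \right)} 47 \left(2 - 5\right) 2 = \frac{\sqrt{4 + 0}}{4} \cdot 47 \left(2 - 5\right) 2 = \frac{\sqrt{4}}{4} \cdot 47 \left(\left(-3\right) 2\right) = \frac{1}{4} \cdot 2 \cdot 47 \left(-6\right) = \frac{1}{2} \cdot 47 \left(-6\right) = \frac{47}{2} \left(-6\right) = -141$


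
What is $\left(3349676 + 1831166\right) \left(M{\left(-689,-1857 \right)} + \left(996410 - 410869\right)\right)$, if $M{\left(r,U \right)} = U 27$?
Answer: $2773833168484$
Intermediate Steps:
$M{\left(r,U \right)} = 27 U$
$\left(3349676 + 1831166\right) \left(M{\left(-689,-1857 \right)} + \left(996410 - 410869\right)\right) = \left(3349676 + 1831166\right) \left(27 \left(-1857\right) + \left(996410 - 410869\right)\right) = 5180842 \left(-50139 + 585541\right) = 5180842 \cdot 535402 = 2773833168484$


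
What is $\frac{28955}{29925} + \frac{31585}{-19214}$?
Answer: $- \frac{77767951}{114995790} \approx -0.67627$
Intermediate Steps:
$\frac{28955}{29925} + \frac{31585}{-19214} = 28955 \cdot \frac{1}{29925} + 31585 \left(- \frac{1}{19214}\right) = \frac{5791}{5985} - \frac{31585}{19214} = - \frac{77767951}{114995790}$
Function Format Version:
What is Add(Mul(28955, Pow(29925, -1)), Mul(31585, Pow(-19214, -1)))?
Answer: Rational(-77767951, 114995790) ≈ -0.67627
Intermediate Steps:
Add(Mul(28955, Pow(29925, -1)), Mul(31585, Pow(-19214, -1))) = Add(Mul(28955, Rational(1, 29925)), Mul(31585, Rational(-1, 19214))) = Add(Rational(5791, 5985), Rational(-31585, 19214)) = Rational(-77767951, 114995790)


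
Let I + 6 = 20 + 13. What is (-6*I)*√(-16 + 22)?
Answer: -162*√6 ≈ -396.82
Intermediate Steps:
I = 27 (I = -6 + (20 + 13) = -6 + 33 = 27)
(-6*I)*√(-16 + 22) = (-6*27)*√(-16 + 22) = -162*√6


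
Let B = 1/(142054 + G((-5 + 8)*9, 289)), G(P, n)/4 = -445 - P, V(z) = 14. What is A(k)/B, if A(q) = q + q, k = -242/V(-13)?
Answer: -33920172/7 ≈ -4.8457e+6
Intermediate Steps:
G(P, n) = -1780 - 4*P (G(P, n) = 4*(-445 - P) = -1780 - 4*P)
B = 1/140166 (B = 1/(142054 + (-1780 - 4*(-5 + 8)*9)) = 1/(142054 + (-1780 - 12*9)) = 1/(142054 + (-1780 - 4*27)) = 1/(142054 + (-1780 - 108)) = 1/(142054 - 1888) = 1/140166 ≈ 7.1344e-6)
k = -121/7 (k = -242/14 = -242*1/14 = -121/7 ≈ -17.286)
A(q) = 2*q
A(k)/B = (2*(-121/7))/(1/140166) = -242/7*140166 = -33920172/7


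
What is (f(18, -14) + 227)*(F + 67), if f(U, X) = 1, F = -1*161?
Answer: -21432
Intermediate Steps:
F = -161
(f(18, -14) + 227)*(F + 67) = (1 + 227)*(-161 + 67) = 228*(-94) = -21432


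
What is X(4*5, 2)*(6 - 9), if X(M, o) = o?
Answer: -6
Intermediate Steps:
X(4*5, 2)*(6 - 9) = 2*(6 - 9) = 2*(-3) = -6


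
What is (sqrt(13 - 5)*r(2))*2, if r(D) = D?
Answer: 8*sqrt(2) ≈ 11.314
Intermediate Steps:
(sqrt(13 - 5)*r(2))*2 = (sqrt(13 - 5)*2)*2 = (sqrt(8)*2)*2 = ((2*sqrt(2))*2)*2 = (4*sqrt(2))*2 = 8*sqrt(2)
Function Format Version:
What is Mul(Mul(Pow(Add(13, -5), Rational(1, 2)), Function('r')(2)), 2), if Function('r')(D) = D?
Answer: Mul(8, Pow(2, Rational(1, 2))) ≈ 11.314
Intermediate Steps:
Mul(Mul(Pow(Add(13, -5), Rational(1, 2)), Function('r')(2)), 2) = Mul(Mul(Pow(Add(13, -5), Rational(1, 2)), 2), 2) = Mul(Mul(Pow(8, Rational(1, 2)), 2), 2) = Mul(Mul(Mul(2, Pow(2, Rational(1, 2))), 2), 2) = Mul(Mul(4, Pow(2, Rational(1, 2))), 2) = Mul(8, Pow(2, Rational(1, 2)))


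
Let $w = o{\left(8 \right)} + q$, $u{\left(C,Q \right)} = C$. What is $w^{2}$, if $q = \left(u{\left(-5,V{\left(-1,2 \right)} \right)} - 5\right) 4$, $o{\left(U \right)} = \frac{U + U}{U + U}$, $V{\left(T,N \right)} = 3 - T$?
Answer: $1521$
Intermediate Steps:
$o{\left(U \right)} = 1$ ($o{\left(U \right)} = \frac{2 U}{2 U} = 2 U \frac{1}{2 U} = 1$)
$q = -40$ ($q = \left(-5 - 5\right) 4 = \left(-10\right) 4 = -40$)
$w = -39$ ($w = 1 - 40 = -39$)
$w^{2} = \left(-39\right)^{2} = 1521$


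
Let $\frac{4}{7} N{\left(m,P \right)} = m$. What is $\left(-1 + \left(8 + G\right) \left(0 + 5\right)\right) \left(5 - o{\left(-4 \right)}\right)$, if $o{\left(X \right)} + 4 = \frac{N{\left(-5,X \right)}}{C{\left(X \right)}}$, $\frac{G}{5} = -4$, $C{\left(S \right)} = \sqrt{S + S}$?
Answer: $-549 + \frac{2135 i \sqrt{2}}{16} \approx -549.0 + 188.71 i$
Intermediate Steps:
$C{\left(S \right)} = \sqrt{2} \sqrt{S}$ ($C{\left(S \right)} = \sqrt{2 S} = \sqrt{2} \sqrt{S}$)
$N{\left(m,P \right)} = \frac{7 m}{4}$
$G = -20$ ($G = 5 \left(-4\right) = -20$)
$o{\left(X \right)} = -4 - \frac{35 \sqrt{2}}{8 \sqrt{X}}$ ($o{\left(X \right)} = -4 + \frac{\frac{7}{4} \left(-5\right)}{\sqrt{2} \sqrt{X}} = -4 - \frac{35 \frac{\sqrt{2}}{2 \sqrt{X}}}{4} = -4 - \frac{35 \sqrt{2}}{8 \sqrt{X}}$)
$\left(-1 + \left(8 + G\right) \left(0 + 5\right)\right) \left(5 - o{\left(-4 \right)}\right) = \left(-1 + \left(8 - 20\right) \left(0 + 5\right)\right) \left(5 - \left(-4 - \frac{35 \sqrt{2}}{8 \cdot 2 i}\right)\right) = \left(-1 - 60\right) \left(5 - \left(-4 - \frac{35 \sqrt{2} \left(- \frac{i}{2}\right)}{8}\right)\right) = \left(-1 - 60\right) \left(5 - \left(-4 + \frac{35 i \sqrt{2}}{16}\right)\right) = - 61 \left(5 + \left(4 - \frac{35 i \sqrt{2}}{16}\right)\right) = - 61 \left(9 - \frac{35 i \sqrt{2}}{16}\right) = -549 + \frac{2135 i \sqrt{2}}{16}$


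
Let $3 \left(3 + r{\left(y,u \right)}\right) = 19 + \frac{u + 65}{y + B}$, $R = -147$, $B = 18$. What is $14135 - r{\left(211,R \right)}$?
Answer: $\frac{3236179}{229} \approx 14132.0$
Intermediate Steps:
$r{\left(y,u \right)} = \frac{10}{3} + \frac{65 + u}{3 \left(18 + y\right)}$ ($r{\left(y,u \right)} = -3 + \frac{19 + \frac{u + 65}{y + 18}}{3} = -3 + \frac{19 + \frac{65 + u}{18 + y}}{3} = -3 + \left(\frac{19}{3} + \frac{65 + u}{3 \left(18 + y\right)}\right) = \frac{10}{3} + \frac{65 + u}{3 \left(18 + y\right)}$)
$14135 - r{\left(211,R \right)} = 14135 - \frac{245 - 147 + 10 \cdot 211}{3 \left(18 + 211\right)} = 14135 - \frac{245 - 147 + 2110}{3 \cdot 229} = 14135 - \frac{1}{3} \cdot \frac{1}{229} \cdot 2208 = 14135 - \frac{736}{229} = \frac{3236179}{229}$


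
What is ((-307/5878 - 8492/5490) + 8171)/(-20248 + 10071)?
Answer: -131814183107/164207014470 ≈ -0.80273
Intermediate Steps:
((-307/5878 - 8492/5490) + 8171)/(-20248 + 10071) = ((-307*1/5878 - 8492*1/5490) + 8171)/(-10177) = ((-307/5878 - 4246/2745) + 8171)*(-1/10177) = (-25800703/16135110 + 8171)*(-1/10177) = (131814183107/16135110)*(-1/10177) = -131814183107/164207014470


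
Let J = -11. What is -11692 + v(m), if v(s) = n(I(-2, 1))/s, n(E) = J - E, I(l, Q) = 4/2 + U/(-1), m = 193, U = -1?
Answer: -2256570/193 ≈ -11692.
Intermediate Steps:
I(l, Q) = 3 (I(l, Q) = 4/2 - 1/(-1) = 4*(½) - 1*(-1) = 2 + 1 = 3)
n(E) = -11 - E
v(s) = -14/s (v(s) = (-11 - 1*3)/s = (-11 - 3)/s = -14/s)
-11692 + v(m) = -11692 - 14/193 = -2256570/193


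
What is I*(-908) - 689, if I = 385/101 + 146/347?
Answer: -158841011/35047 ≈ -4532.2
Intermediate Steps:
I = 148341/35047 (I = 385*(1/101) + 146*(1/347) = 385/101 + 146/347 = 148341/35047 ≈ 4.2326)
I*(-908) - 689 = (148341/35047)*(-908) - 689 = -134693628/35047 - 689 = -158841011/35047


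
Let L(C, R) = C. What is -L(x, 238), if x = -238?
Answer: 238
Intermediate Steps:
-L(x, 238) = -1*(-238) = 238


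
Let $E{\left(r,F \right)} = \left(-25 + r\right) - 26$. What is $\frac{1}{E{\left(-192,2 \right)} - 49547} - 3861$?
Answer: $- \frac{192239191}{49790} \approx -3861.0$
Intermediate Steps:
$E{\left(r,F \right)} = -51 + r$
$\frac{1}{E{\left(-192,2 \right)} - 49547} - 3861 = \frac{1}{\left(-51 - 192\right) - 49547} - 3861 = \frac{1}{-243 - 49547} - 3861 = \frac{1}{-49790} - 3861 = - \frac{1}{49790} - 3861 = - \frac{192239191}{49790}$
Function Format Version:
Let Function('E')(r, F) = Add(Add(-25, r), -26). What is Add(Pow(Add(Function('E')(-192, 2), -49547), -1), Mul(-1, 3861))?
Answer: Rational(-192239191, 49790) ≈ -3861.0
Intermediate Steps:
Function('E')(r, F) = Add(-51, r)
Add(Pow(Add(Function('E')(-192, 2), -49547), -1), Mul(-1, 3861)) = Add(Pow(Add(Add(-51, -192), -49547), -1), Mul(-1, 3861)) = Add(Pow(Add(-243, -49547), -1), -3861) = Add(Pow(-49790, -1), -3861) = Add(Rational(-1, 49790), -3861) = Rational(-192239191, 49790)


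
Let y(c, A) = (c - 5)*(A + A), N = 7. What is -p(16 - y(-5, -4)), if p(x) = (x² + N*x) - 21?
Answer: -3627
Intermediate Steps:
y(c, A) = 2*A*(-5 + c) (y(c, A) = (-5 + c)*(2*A) = 2*A*(-5 + c))
p(x) = -21 + x² + 7*x (p(x) = (x² + 7*x) - 21 = -21 + x² + 7*x)
-p(16 - y(-5, -4)) = -(-21 + (16 - 2*(-4)*(-5 - 5))² + 7*(16 - 2*(-4)*(-5 - 5))) = -(-21 + (16 - 2*(-4)*(-10))² + 7*(16 - 2*(-4)*(-10))) = -(-21 + (16 - 1*80)² + 7*(16 - 1*80)) = -(-21 + (16 - 80)² + 7*(16 - 80)) = -(-21 + (-64)² + 7*(-64)) = -(-21 + 4096 - 448) = -1*3627 = -3627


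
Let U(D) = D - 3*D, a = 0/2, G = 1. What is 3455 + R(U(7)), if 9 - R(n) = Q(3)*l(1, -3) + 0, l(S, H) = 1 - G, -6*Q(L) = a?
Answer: 3464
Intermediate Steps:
a = 0 (a = 0*(1/2) = 0)
Q(L) = 0 (Q(L) = -1/6*0 = 0)
U(D) = -2*D
l(S, H) = 0 (l(S, H) = 1 - 1*1 = 1 - 1 = 0)
R(n) = 9 (R(n) = 9 - (0*0 + 0) = 9 - (0 + 0) = 9 - 1*0 = 9 + 0 = 9)
3455 + R(U(7)) = 3455 + 9 = 3464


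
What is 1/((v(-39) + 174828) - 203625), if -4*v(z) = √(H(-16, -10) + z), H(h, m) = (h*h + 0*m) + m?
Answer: -153584/4422758379 + 4*√23/4422758379 ≈ -3.4722e-5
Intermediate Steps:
H(h, m) = m + h² (H(h, m) = (h² + 0) + m = h² + m = m + h²)
v(z) = -√(246 + z)/4 (v(z) = -√((-10 + (-16)²) + z)/4 = -√((-10 + 256) + z)/4 = -√(246 + z)/4)
1/((v(-39) + 174828) - 203625) = 1/((-√(246 - 39)/4 + 174828) - 203625) = 1/((-3*√23/4 + 174828) - 203625) = 1/((174828 - 3*√23/4) - 203625) = 1/(-28797 - 3*√23/4)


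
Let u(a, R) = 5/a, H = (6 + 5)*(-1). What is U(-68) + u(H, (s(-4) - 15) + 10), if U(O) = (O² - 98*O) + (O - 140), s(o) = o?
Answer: 121875/11 ≈ 11080.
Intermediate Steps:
H = -11 (H = 11*(-1) = -11)
U(O) = -140 + O² - 97*O (U(O) = (O² - 98*O) + (-140 + O) = -140 + O² - 97*O)
U(-68) + u(H, (s(-4) - 15) + 10) = (-140 + (-68)² - 97*(-68)) + 5/(-11) = (-140 + 4624 + 6596) + 5*(-1/11) = 11080 - 5/11 = 121875/11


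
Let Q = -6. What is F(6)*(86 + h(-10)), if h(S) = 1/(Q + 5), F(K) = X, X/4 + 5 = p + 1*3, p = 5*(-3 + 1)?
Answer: -4080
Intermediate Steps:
p = -10 (p = 5*(-2) = -10)
X = -48 (X = -20 + 4*(-10 + 1*3) = -20 + 4*(-10 + 3) = -20 + 4*(-7) = -20 - 28 = -48)
F(K) = -48
h(S) = -1 (h(S) = 1/(-6 + 5) = 1/(-1) = -1)
F(6)*(86 + h(-10)) = -48*(86 - 1) = -48*85 = -4080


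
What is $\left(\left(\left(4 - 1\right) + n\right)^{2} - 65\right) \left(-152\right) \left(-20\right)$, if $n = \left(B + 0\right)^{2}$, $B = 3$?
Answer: $240160$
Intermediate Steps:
$n = 9$ ($n = \left(3 + 0\right)^{2} = 3^{2} = 9$)
$\left(\left(\left(4 - 1\right) + n\right)^{2} - 65\right) \left(-152\right) \left(-20\right) = \left(\left(\left(4 - 1\right) + 9\right)^{2} - 65\right) \left(-152\right) \left(-20\right) = \left(\left(3 + 9\right)^{2} - 65\right) \left(-152\right) \left(-20\right) = \left(12^{2} - 65\right) \left(-152\right) \left(-20\right) = \left(144 - 65\right) \left(-152\right) \left(-20\right) = 79 \left(-152\right) \left(-20\right) = \left(-12008\right) \left(-20\right) = 240160$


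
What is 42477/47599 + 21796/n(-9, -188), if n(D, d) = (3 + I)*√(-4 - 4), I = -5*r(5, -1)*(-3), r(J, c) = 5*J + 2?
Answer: 42477/47599 - 5449*I*√2/408 ≈ 0.89239 - 18.887*I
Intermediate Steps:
r(J, c) = 2 + 5*J
I = 405 (I = -5*(2 + 5*5)*(-3) = -5*(2 + 25)*(-3) = -5*27*(-3) = -135*(-3) = 405)
n(D, d) = 816*I*√2 (n(D, d) = (3 + 405)*√(-4 - 4) = 408*√(-8) = 408*(2*I*√2) = 816*I*√2)
42477/47599 + 21796/n(-9, -188) = 42477/47599 + 21796/((816*I*√2)) = 42477*(1/47599) + 21796*(-I*√2/1632) = 42477/47599 - 5449*I*√2/408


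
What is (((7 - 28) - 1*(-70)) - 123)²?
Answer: 5476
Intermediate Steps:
(((7 - 28) - 1*(-70)) - 123)² = ((-21 + 70) - 123)² = (49 - 123)² = (-74)² = 5476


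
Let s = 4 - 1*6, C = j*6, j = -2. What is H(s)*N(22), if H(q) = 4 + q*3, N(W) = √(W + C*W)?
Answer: -22*I*√2 ≈ -31.113*I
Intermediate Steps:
C = -12 (C = -2*6 = -12)
s = -2 (s = 4 - 6 = -2)
N(W) = √11*√(-W) (N(W) = √(W - 12*W) = √(-11*W) = √11*√(-W))
H(q) = 4 + 3*q
H(s)*N(22) = (4 + 3*(-2))*(√11*√(-1*22)) = (4 - 6)*(√11*√(-22)) = -2*√11*I*√22 = -22*I*√2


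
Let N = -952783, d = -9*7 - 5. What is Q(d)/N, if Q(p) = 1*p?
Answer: 68/952783 ≈ 7.1370e-5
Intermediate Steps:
d = -68 (d = -63 - 5 = -68)
Q(p) = p
Q(d)/N = -68/(-952783) = -68*(-1/952783) = 68/952783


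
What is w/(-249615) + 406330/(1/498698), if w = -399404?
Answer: 50580974741438504/249615 ≈ 2.0264e+11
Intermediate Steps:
w/(-249615) + 406330/(1/498698) = -399404/(-249615) + 406330/(1/498698) = -399404*(-1/249615) + 406330/(1/498698) = 399404/249615 + 406330*498698 = 399404/249615 + 202635958340 = 50580974741438504/249615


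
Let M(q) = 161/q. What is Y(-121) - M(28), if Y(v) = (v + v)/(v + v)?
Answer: -19/4 ≈ -4.7500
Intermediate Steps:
Y(v) = 1 (Y(v) = (2*v)/((2*v)) = (2*v)*(1/(2*v)) = 1)
Y(-121) - M(28) = 1 - 161/28 = 1 - 1*23/4 = 1 - 23/4 = -19/4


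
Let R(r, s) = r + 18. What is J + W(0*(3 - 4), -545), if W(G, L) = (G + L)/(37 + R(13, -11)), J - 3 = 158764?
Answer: 10795611/68 ≈ 1.5876e+5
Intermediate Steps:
R(r, s) = 18 + r
J = 158767 (J = 3 + 158764 = 158767)
W(G, L) = G/68 + L/68 (W(G, L) = (G + L)/(37 + (18 + 13)) = (G + L)/(37 + 31) = (G + L)/68 = (G + L)*(1/68) = G/68 + L/68)
J + W(0*(3 - 4), -545) = 158767 + ((0*(3 - 4))/68 + (1/68)*(-545)) = 158767 + ((0*(-1))/68 - 545/68) = 158767 + ((1/68)*0 - 545/68) = 158767 + (0 - 545/68) = 158767 - 545/68 = 10795611/68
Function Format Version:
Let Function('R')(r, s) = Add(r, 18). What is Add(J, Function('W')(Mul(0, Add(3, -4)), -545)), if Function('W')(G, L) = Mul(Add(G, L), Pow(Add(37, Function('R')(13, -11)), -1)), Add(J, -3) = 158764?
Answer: Rational(10795611, 68) ≈ 1.5876e+5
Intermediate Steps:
Function('R')(r, s) = Add(18, r)
J = 158767 (J = Add(3, 158764) = 158767)
Function('W')(G, L) = Add(Mul(Rational(1, 68), G), Mul(Rational(1, 68), L)) (Function('W')(G, L) = Mul(Add(G, L), Pow(Add(37, Add(18, 13)), -1)) = Mul(Add(G, L), Pow(Add(37, 31), -1)) = Mul(Add(G, L), Pow(68, -1)) = Mul(Add(G, L), Rational(1, 68)) = Add(Mul(Rational(1, 68), G), Mul(Rational(1, 68), L)))
Add(J, Function('W')(Mul(0, Add(3, -4)), -545)) = Add(158767, Add(Mul(Rational(1, 68), Mul(0, Add(3, -4))), Mul(Rational(1, 68), -545))) = Add(158767, Add(Mul(Rational(1, 68), Mul(0, -1)), Rational(-545, 68))) = Add(158767, Add(Mul(Rational(1, 68), 0), Rational(-545, 68))) = Add(158767, Add(0, Rational(-545, 68))) = Add(158767, Rational(-545, 68)) = Rational(10795611, 68)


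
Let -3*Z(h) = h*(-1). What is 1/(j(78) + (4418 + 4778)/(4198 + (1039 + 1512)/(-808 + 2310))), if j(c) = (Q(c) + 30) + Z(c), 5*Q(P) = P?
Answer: 31539735/2327306986 ≈ 0.013552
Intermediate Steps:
Z(h) = h/3 (Z(h) = -h*(-1)/3 = -(-1)*h/3 = h/3)
Q(P) = P/5
j(c) = 30 + 8*c/15 (j(c) = (c/5 + 30) + c/3 = (30 + c/5) + c/3 = 30 + 8*c/15)
1/(j(78) + (4418 + 4778)/(4198 + (1039 + 1512)/(-808 + 2310))) = 1/((30 + (8/15)*78) + (4418 + 4778)/(4198 + (1039 + 1512)/(-808 + 2310))) = 1/((30 + 208/5) + 9196/(4198 + 2551/1502)) = 1/(358/5 + 9196/(4198 + 2551*(1/1502))) = 1/(358/5 + 9196/(4198 + 2551/1502)) = 1/(358/5 + 9196/(6307947/1502)) = 1/(358/5 + 9196*(1502/6307947)) = 1/(358/5 + 13812392/6307947) = 1/(2327306986/31539735) = 31539735/2327306986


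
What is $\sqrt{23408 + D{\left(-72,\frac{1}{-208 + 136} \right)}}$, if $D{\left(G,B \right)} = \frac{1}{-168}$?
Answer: $\frac{\sqrt{165166806}}{84} \approx 153.0$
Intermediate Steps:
$D{\left(G,B \right)} = - \frac{1}{168}$
$\sqrt{23408 + D{\left(-72,\frac{1}{-208 + 136} \right)}} = \sqrt{23408 - \frac{1}{168}} = \sqrt{\frac{3932543}{168}} = \frac{\sqrt{165166806}}{84}$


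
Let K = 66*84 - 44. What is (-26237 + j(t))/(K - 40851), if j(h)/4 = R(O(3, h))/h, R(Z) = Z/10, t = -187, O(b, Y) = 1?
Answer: 24531597/33053185 ≈ 0.74219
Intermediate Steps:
R(Z) = Z/10 (R(Z) = Z*(1/10) = Z/10)
K = 5500 (K = 5544 - 44 = 5500)
j(h) = 2/(5*h) (j(h) = 4*(((1/10)*1)/h) = 4*(1/(10*h)) = 2/(5*h))
(-26237 + j(t))/(K - 40851) = (-26237 + (2/5)/(-187))/(5500 - 40851) = (-26237 + (2/5)*(-1/187))/(-35351) = (-26237 - 2/935)*(-1/35351) = -24531597/935*(-1/35351) = 24531597/33053185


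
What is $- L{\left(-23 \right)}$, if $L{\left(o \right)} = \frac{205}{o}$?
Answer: $\frac{205}{23} \approx 8.913$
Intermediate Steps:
$- L{\left(-23 \right)} = - \frac{205}{-23} = - \frac{205 \left(-1\right)}{23} = \left(-1\right) \left(- \frac{205}{23}\right) = \frac{205}{23}$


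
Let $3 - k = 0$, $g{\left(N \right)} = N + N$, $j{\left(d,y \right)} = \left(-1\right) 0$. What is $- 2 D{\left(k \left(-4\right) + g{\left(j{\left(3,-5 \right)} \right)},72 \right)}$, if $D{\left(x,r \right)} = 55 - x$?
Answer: $-134$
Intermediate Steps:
$j{\left(d,y \right)} = 0$
$g{\left(N \right)} = 2 N$
$k = 3$ ($k = 3 - 0 = 3 + 0 = 3$)
$- 2 D{\left(k \left(-4\right) + g{\left(j{\left(3,-5 \right)} \right)},72 \right)} = - 2 \left(55 - \left(3 \left(-4\right) + 2 \cdot 0\right)\right) = - 2 \left(55 - \left(-12 + 0\right)\right) = - 2 \left(55 - -12\right) = - 2 \left(55 + 12\right) = \left(-2\right) 67 = -134$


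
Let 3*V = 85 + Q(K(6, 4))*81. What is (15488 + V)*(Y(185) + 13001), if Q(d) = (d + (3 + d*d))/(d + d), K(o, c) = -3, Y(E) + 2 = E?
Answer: 612100160/3 ≈ 2.0403e+8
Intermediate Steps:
Y(E) = -2 + E
Q(d) = (3 + d + d²)/(2*d) (Q(d) = (d + (3 + d²))/((2*d)) = (3 + d + d²)*(1/(2*d)) = (3 + d + d²)/(2*d))
V = -73/6 (V = (85 + ((½)*(3 - 3*(1 - 3))/(-3))*81)/3 = (85 + ((½)*(-⅓)*(3 - 3*(-2)))*81)/3 = (85 + ((½)*(-⅓)*(3 + 6))*81)/3 = (85 + ((½)*(-⅓)*9)*81)/3 = (85 - 3/2*81)/3 = (85 - 243/2)/3 = (⅓)*(-73/2) = -73/6 ≈ -12.167)
(15488 + V)*(Y(185) + 13001) = (15488 - 73/6)*((-2 + 185) + 13001) = 92855*(183 + 13001)/6 = (92855/6)*13184 = 612100160/3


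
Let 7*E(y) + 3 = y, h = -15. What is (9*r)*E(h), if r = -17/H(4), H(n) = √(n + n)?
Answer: 1377*√2/14 ≈ 139.10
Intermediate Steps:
E(y) = -3/7 + y/7
H(n) = √2*√n (H(n) = √(2*n) = √2*√n)
r = -17*√2/4 ≈ -6.0104
(9*r)*E(h) = (9*(-17*√2/4))*(-3/7 + (⅐)*(-15)) = (-153*√2/4)*(-3/7 - 15/7) = -153*√2/4*(-18/7) = 1377*√2/14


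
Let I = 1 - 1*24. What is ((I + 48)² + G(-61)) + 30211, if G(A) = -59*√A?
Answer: 30836 - 59*I*√61 ≈ 30836.0 - 460.8*I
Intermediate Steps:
I = -23 (I = 1 - 24 = -23)
((I + 48)² + G(-61)) + 30211 = ((-23 + 48)² - 59*I*√61) + 30211 = (25² - 59*I*√61) + 30211 = (625 - 59*I*√61) + 30211 = 30836 - 59*I*√61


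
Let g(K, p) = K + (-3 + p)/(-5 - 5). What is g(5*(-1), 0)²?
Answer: 2209/100 ≈ 22.090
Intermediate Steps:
g(K, p) = 3/10 + K - p/10 (g(K, p) = K + (-3 + p)/(-10) = K + (-3 + p)*(-⅒) = K + (3/10 - p/10) = 3/10 + K - p/10)
g(5*(-1), 0)² = (3/10 + 5*(-1) - ⅒*0)² = (3/10 - 5 + 0)² = (-47/10)² = 2209/100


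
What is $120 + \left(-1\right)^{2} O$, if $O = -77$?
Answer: $43$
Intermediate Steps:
$120 + \left(-1\right)^{2} O = 120 + \left(-1\right)^{2} \left(-77\right) = 120 + 1 \left(-77\right) = 120 - 77 = 43$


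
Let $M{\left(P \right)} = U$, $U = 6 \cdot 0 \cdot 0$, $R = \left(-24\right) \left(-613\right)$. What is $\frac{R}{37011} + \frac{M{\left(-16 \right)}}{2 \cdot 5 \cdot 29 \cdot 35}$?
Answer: $\frac{4904}{12337} \approx 0.3975$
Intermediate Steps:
$R = 14712$
$U = 0$ ($U = 0 \cdot 0 = 0$)
$M{\left(P \right)} = 0$
$\frac{R}{37011} + \frac{M{\left(-16 \right)}}{2 \cdot 5 \cdot 29 \cdot 35} = \frac{14712}{37011} + \frac{0}{2 \cdot 5 \cdot 29 \cdot 35} = 14712 \cdot \frac{1}{37011} + \frac{0}{10 \cdot 29 \cdot 35} = \frac{4904}{12337} + \frac{0}{290 \cdot 35} = \frac{4904}{12337} + \frac{0}{10150} = \frac{4904}{12337} + 0 \cdot \frac{1}{10150} = \frac{4904}{12337} + 0 = \frac{4904}{12337}$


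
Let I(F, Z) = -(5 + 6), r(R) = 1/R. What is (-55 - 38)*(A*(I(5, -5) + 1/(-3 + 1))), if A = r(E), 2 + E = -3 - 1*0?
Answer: -2139/10 ≈ -213.90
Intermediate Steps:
E = -5 (E = -2 + (-3 - 1*0) = -2 + (-3 + 0) = -2 - 3 = -5)
I(F, Z) = -11 (I(F, Z) = -1*11 = -11)
A = -⅕ (A = 1/(-5) = -⅕ ≈ -0.20000)
(-55 - 38)*(A*(I(5, -5) + 1/(-3 + 1))) = (-55 - 38)*(-(-11 + 1/(-3 + 1))/5) = -(-93)*(-11 + 1/(-2))/5 = -(-93)*(-11 - ½)/5 = -(-93)*(-23)/(5*2) = -93*23/10 = -2139/10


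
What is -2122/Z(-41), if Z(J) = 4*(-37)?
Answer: 1061/74 ≈ 14.338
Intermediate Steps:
Z(J) = -148
-2122/Z(-41) = -2122/(-148) = -2122*(-1/148) = 1061/74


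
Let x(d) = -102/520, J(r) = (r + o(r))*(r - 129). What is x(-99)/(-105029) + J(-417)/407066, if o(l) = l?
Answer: 6217445702463/5557985538820 ≈ 1.1187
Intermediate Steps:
J(r) = 2*r*(-129 + r) (J(r) = (r + r)*(r - 129) = (2*r)*(-129 + r) = 2*r*(-129 + r))
x(d) = -51/260 (x(d) = -102*1/520 = -51/260)
x(-99)/(-105029) + J(-417)/407066 = -51/260/(-105029) + (2*(-417)*(-129 - 417))/407066 = -51/260*(-1/105029) + (2*(-417)*(-546))*(1/407066) = 51/27307540 + 455364*(1/407066) = 51/27307540 + 227682/203533 = 6217445702463/5557985538820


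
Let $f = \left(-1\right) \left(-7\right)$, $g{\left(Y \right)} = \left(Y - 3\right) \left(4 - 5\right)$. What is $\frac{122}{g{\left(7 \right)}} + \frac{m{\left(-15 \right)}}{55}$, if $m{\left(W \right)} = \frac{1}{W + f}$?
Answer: $- \frac{13421}{440} \approx -30.502$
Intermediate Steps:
$g{\left(Y \right)} = 3 - Y$ ($g{\left(Y \right)} = \left(-3 + Y\right) \left(-1\right) = 3 - Y$)
$f = 7$
$m{\left(W \right)} = \frac{1}{7 + W}$ ($m{\left(W \right)} = \frac{1}{W + 7} = \frac{1}{7 + W}$)
$\frac{122}{g{\left(7 \right)}} + \frac{m{\left(-15 \right)}}{55} = \frac{122}{3 - 7} + \frac{1}{\left(7 - 15\right) 55} = \frac{122}{3 - 7} + \frac{1}{-8} \cdot \frac{1}{55} = \frac{122}{-4} - \frac{1}{440} = 122 \left(- \frac{1}{4}\right) - \frac{1}{440} = - \frac{61}{2} - \frac{1}{440} = - \frac{13421}{440}$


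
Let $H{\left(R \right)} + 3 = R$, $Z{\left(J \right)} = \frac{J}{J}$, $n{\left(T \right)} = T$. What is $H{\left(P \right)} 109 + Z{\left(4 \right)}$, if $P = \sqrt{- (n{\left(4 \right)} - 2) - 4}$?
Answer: $-326 + 109 i \sqrt{6} \approx -326.0 + 266.99 i$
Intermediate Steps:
$Z{\left(J \right)} = 1$
$P = i \sqrt{6}$ ($P = \sqrt{- (4 - 2) - 4} = \sqrt{\left(-1\right) 2 - 4} = \sqrt{-2 - 4} = \sqrt{-6} = i \sqrt{6} \approx 2.4495 i$)
$H{\left(R \right)} = -3 + R$
$H{\left(P \right)} 109 + Z{\left(4 \right)} = \left(-3 + i \sqrt{6}\right) 109 + 1 = \left(-327 + 109 i \sqrt{6}\right) + 1 = -326 + 109 i \sqrt{6}$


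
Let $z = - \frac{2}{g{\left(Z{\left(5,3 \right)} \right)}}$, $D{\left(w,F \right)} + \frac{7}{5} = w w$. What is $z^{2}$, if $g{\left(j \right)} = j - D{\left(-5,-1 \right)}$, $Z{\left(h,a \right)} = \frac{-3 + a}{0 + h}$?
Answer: $\frac{25}{3481} \approx 0.0071818$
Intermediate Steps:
$D{\left(w,F \right)} = - \frac{7}{5} + w^{2}$ ($D{\left(w,F \right)} = - \frac{7}{5} + w w = - \frac{7}{5} + w^{2}$)
$Z{\left(h,a \right)} = \frac{-3 + a}{h}$
$g{\left(j \right)} = - \frac{118}{5} + j$ ($g{\left(j \right)} = j - \left(- \frac{7}{5} + \left(-5\right)^{2}\right) = j - \left(- \frac{7}{5} + 25\right) = j - \frac{118}{5} = - \frac{118}{5} + j$)
$z = \frac{5}{59}$ ($z = - \frac{2}{- \frac{118}{5} + \frac{-3 + 3}{5}} = - \frac{2}{- \frac{118}{5} + \frac{1}{5} \cdot 0} = - \frac{2}{- \frac{118}{5} + 0} = - \frac{2}{- \frac{118}{5}} = \left(-2\right) \left(- \frac{5}{118}\right) = \frac{5}{59} \approx 0.084746$)
$z^{2} = \left(\frac{5}{59}\right)^{2} = \frac{25}{3481}$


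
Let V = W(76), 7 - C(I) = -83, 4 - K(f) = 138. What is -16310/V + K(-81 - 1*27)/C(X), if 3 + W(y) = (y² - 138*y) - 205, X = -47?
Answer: 13477/7380 ≈ 1.8262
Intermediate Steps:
K(f) = -134 (K(f) = 4 - 1*138 = 4 - 138 = -134)
W(y) = -208 + y² - 138*y (W(y) = -3 + ((y² - 138*y) - 205) = -3 + (-205 + y² - 138*y) = -208 + y² - 138*y)
C(I) = 90 (C(I) = 7 - 1*(-83) = 7 + 83 = 90)
V = -4920 (V = -208 + 76² - 138*76 = -208 + 5776 - 10488 = -4920)
-16310/V + K(-81 - 1*27)/C(X) = -16310/(-4920) - 134/90 = -16310*(-1/4920) - 134*1/90 = 1631/492 - 67/45 = 13477/7380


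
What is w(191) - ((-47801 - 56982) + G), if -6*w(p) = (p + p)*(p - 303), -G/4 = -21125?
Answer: 82241/3 ≈ 27414.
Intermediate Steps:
G = 84500 (G = -4*(-21125) = 84500)
w(p) = -p*(-303 + p)/3 (w(p) = -(p + p)*(p - 303)/6 = -2*p*(-303 + p)/6 = -p*(-303 + p)/3)
w(191) - ((-47801 - 56982) + G) = (1/3)*191*(303 - 1*191) - ((-47801 - 56982) + 84500) = (1/3)*191*(303 - 191) - (-104783 + 84500) = (1/3)*191*112 - 1*(-20283) = 21392/3 + 20283 = 82241/3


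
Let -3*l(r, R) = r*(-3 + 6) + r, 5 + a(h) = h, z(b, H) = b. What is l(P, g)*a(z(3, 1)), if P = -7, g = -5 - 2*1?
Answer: -56/3 ≈ -18.667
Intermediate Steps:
g = -7 (g = -5 - 2 = -7)
a(h) = -5 + h
l(r, R) = -4*r/3 (l(r, R) = -(r*(-3 + 6) + r)/3 = -(r*3 + r)/3 = -(3*r + r)/3 = -4*r/3)
l(P, g)*a(z(3, 1)) = (-4/3*(-7))*(-5 + 3) = (28/3)*(-2) = -56/3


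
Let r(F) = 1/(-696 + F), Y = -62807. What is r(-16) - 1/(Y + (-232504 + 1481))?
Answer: -146559/104603480 ≈ -0.0014011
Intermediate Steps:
r(-16) - 1/(Y + (-232504 + 1481)) = 1/(-696 - 16) - 1/(-62807 + (-232504 + 1481)) = 1/(-712) - 1/(-62807 - 231023) = -1/712 - 1/(-293830) = -1/712 - 1*(-1/293830) = -1/712 + 1/293830 = -146559/104603480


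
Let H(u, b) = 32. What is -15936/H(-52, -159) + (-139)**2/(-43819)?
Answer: -21841183/43819 ≈ -498.44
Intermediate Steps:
-15936/H(-52, -159) + (-139)**2/(-43819) = -15936/32 + (-139)**2/(-43819) = -15936*1/32 + 19321*(-1/43819) = -498 - 19321/43819 = -21841183/43819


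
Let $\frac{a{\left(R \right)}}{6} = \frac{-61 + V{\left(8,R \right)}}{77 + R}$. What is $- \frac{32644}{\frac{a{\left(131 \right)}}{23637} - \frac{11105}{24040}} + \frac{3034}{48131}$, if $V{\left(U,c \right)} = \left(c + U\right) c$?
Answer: $\frac{59520172667986390}{801875118453} \approx 74226.0$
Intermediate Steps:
$V{\left(U,c \right)} = c \left(U + c\right)$ ($V{\left(U,c \right)} = \left(U + c\right) c = c \left(U + c\right)$)
$a{\left(R \right)} = \frac{6 \left(-61 + R \left(8 + R\right)\right)}{77 + R}$ ($a{\left(R \right)} = 6 \frac{-61 + R \left(8 + R\right)}{77 + R} = \frac{6 \left(-61 + R \left(8 + R\right)\right)}{77 + R}$)
$- \frac{32644}{\frac{a{\left(131 \right)}}{23637} - \frac{11105}{24040}} + \frac{3034}{48131} = - \frac{32644}{\frac{6 \frac{1}{77 + 131} \left(-61 + 131 \left(8 + 131\right)\right)}{23637} - \frac{11105}{24040}} + \frac{3034}{48131} = - \frac{32644}{\frac{6 \left(-61 + 131 \cdot 139\right)}{208} \cdot \frac{1}{23637} - \frac{2221}{4808}} + 3034 \cdot \frac{1}{48131} = - \frac{32644}{6 \cdot \frac{1}{208} \left(-61 + 18209\right) \frac{1}{23637} - \frac{2221}{4808}} + \frac{3034}{48131} = - \frac{32644}{6 \cdot \frac{1}{208} \cdot 18148 \cdot \frac{1}{23637} - \frac{2221}{4808}} + \frac{3034}{48131} = - \frac{32644}{\frac{1047}{2} \cdot \frac{1}{23637} - \frac{2221}{4808}} + \frac{3034}{48131} = - \frac{32644}{\frac{349}{15758} - \frac{2221}{4808}} + \frac{3034}{48131} = - \frac{32644}{- \frac{16660263}{37882232}} + \frac{3034}{48131} = \left(-32644\right) \left(- \frac{37882232}{16660263}\right) + \frac{3034}{48131} = \frac{1236627581408}{16660263} + \frac{3034}{48131} = \frac{59520172667986390}{801875118453}$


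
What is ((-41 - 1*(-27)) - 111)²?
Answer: 15625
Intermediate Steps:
((-41 - 1*(-27)) - 111)² = ((-41 + 27) - 111)² = (-14 - 111)² = (-125)² = 15625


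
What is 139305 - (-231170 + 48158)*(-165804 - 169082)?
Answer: -61288017327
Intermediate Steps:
139305 - (-231170 + 48158)*(-165804 - 169082) = 139305 - (-183012)*(-334886) = 139305 - 1*61288156632 = 139305 - 61288156632 = -61288017327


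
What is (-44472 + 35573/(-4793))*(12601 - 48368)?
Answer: 7625162044523/4793 ≈ 1.5909e+9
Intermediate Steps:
(-44472 + 35573/(-4793))*(12601 - 48368) = (-44472 + 35573*(-1/4793))*(-35767) = (-44472 - 35573/4793)*(-35767) = -213189869/4793*(-35767) = 7625162044523/4793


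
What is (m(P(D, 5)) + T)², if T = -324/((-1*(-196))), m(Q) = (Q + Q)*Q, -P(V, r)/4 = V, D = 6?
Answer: 3177238689/2401 ≈ 1.3233e+6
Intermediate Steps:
P(V, r) = -4*V
m(Q) = 2*Q² (m(Q) = (2*Q)*Q = 2*Q²)
T = -81/49 (T = -324/196 = -324*1/196 = -81/49 ≈ -1.6531)
(m(P(D, 5)) + T)² = (2*(-4*6)² - 81/49)² = (2*(-24)² - 81/49)² = (2*576 - 81/49)² = (1152 - 81/49)² = (56367/49)² = 3177238689/2401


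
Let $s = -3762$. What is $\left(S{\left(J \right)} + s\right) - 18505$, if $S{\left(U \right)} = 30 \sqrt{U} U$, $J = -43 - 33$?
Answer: $-22267 - 4560 i \sqrt{19} \approx -22267.0 - 19877.0 i$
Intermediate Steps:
$J = -76$ ($J = -43 - 33 = -76$)
$S{\left(U \right)} = 30 U^{\frac{3}{2}}$
$\left(S{\left(J \right)} + s\right) - 18505 = \left(30 \left(-76\right)^{\frac{3}{2}} - 3762\right) - 18505 = \left(30 \left(- 152 i \sqrt{19}\right) - 3762\right) - 18505 = \left(- 4560 i \sqrt{19} - 3762\right) - 18505 = \left(-3762 - 4560 i \sqrt{19}\right) - 18505 = -22267 - 4560 i \sqrt{19}$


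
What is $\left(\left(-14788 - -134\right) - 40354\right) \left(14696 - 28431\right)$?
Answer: $755534880$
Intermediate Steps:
$\left(\left(-14788 - -134\right) - 40354\right) \left(14696 - 28431\right) = \left(\left(-14788 + 134\right) - 40354\right) \left(-13735\right) = \left(-14654 - 40354\right) \left(-13735\right) = \left(-55008\right) \left(-13735\right) = 755534880$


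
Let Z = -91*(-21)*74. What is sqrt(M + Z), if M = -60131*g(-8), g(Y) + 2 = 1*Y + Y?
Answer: 2*sqrt(305943) ≈ 1106.2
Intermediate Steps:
g(Y) = -2 + 2*Y (g(Y) = -2 + (1*Y + Y) = -2 + (Y + Y) = -2 + 2*Y)
M = 1082358 (M = -60131*(-2 + 2*(-8)) = -60131*(-2 - 16) = -60131*(-18) = 1082358)
Z = 141414 (Z = 1911*74 = 141414)
sqrt(M + Z) = sqrt(1082358 + 141414) = sqrt(1223772) = 2*sqrt(305943)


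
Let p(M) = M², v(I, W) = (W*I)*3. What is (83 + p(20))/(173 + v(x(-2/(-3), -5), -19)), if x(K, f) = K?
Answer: 161/45 ≈ 3.5778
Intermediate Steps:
v(I, W) = 3*I*W (v(I, W) = (I*W)*3 = 3*I*W)
(83 + p(20))/(173 + v(x(-2/(-3), -5), -19)) = (83 + 20²)/(173 + 3*(-2/(-3))*(-19)) = (83 + 400)/(173 + 3*(-2*(-⅓))*(-19)) = 483/(173 + 3*(⅔)*(-19)) = 483/(173 - 38) = 483/135 = 483*(1/135) = 161/45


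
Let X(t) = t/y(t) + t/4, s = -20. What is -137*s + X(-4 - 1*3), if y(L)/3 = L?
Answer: 32863/12 ≈ 2738.6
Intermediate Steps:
y(L) = 3*L
X(t) = ⅓ + t/4 (X(t) = t/((3*t)) + t/4 = t*(1/(3*t)) + t*(¼) = ⅓ + t/4)
-137*s + X(-4 - 1*3) = -137*(-20) + (⅓ + (-4 - 1*3)/4) = 2740 + (⅓ + (-4 - 3)/4) = 2740 + (⅓ + (¼)*(-7)) = 2740 + (⅓ - 7/4) = 2740 - 17/12 = 32863/12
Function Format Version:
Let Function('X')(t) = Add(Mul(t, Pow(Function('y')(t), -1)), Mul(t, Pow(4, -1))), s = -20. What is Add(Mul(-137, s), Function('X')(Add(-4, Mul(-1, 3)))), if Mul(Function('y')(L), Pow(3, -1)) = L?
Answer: Rational(32863, 12) ≈ 2738.6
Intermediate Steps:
Function('y')(L) = Mul(3, L)
Function('X')(t) = Add(Rational(1, 3), Mul(Rational(1, 4), t)) (Function('X')(t) = Add(Mul(t, Pow(Mul(3, t), -1)), Mul(t, Pow(4, -1))) = Add(Mul(t, Mul(Rational(1, 3), Pow(t, -1))), Mul(t, Rational(1, 4))) = Add(Rational(1, 3), Mul(Rational(1, 4), t)))
Add(Mul(-137, s), Function('X')(Add(-4, Mul(-1, 3)))) = Add(Mul(-137, -20), Add(Rational(1, 3), Mul(Rational(1, 4), Add(-4, Mul(-1, 3))))) = Add(2740, Add(Rational(1, 3), Mul(Rational(1, 4), Add(-4, -3)))) = Add(2740, Add(Rational(1, 3), Mul(Rational(1, 4), -7))) = Add(2740, Add(Rational(1, 3), Rational(-7, 4))) = Add(2740, Rational(-17, 12)) = Rational(32863, 12)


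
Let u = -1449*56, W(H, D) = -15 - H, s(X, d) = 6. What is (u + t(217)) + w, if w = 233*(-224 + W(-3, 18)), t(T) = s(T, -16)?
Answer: -136126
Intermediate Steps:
t(T) = 6
u = -81144
w = -54988 (w = 233*(-224 + (-15 - 1*(-3))) = 233*(-224 + (-15 + 3)) = 233*(-224 - 12) = 233*(-236) = -54988)
(u + t(217)) + w = (-81144 + 6) - 54988 = -81138 - 54988 = -136126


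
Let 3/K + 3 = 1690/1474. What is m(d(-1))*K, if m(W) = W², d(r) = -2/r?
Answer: -4422/683 ≈ -6.4744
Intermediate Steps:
K = -2211/1366 (K = 3/(-3 + 1690/1474) = 3/(-3 + 1690*(1/1474)) = 3/(-3 + 845/737) = 3/(-1366/737) = 3*(-737/1366) = -2211/1366 ≈ -1.6186)
m(d(-1))*K = (-2/(-1))²*(-2211/1366) = (-2*(-1))²*(-2211/1366) = 2²*(-2211/1366) = 4*(-2211/1366) = -4422/683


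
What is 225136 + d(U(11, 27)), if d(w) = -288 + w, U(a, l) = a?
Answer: 224859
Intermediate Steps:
225136 + d(U(11, 27)) = 225136 + (-288 + 11) = 225136 - 277 = 224859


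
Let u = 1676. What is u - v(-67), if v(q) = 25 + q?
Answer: 1718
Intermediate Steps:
u - v(-67) = 1676 - (25 - 67) = 1676 - 1*(-42) = 1676 + 42 = 1718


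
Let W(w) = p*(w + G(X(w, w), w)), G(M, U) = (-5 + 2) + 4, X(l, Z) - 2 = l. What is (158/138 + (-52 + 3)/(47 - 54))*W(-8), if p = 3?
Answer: -3934/23 ≈ -171.04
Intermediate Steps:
X(l, Z) = 2 + l
G(M, U) = 1 (G(M, U) = -3 + 4 = 1)
W(w) = 3 + 3*w (W(w) = 3*(w + 1) = 3*(1 + w) = 3 + 3*w)
(158/138 + (-52 + 3)/(47 - 54))*W(-8) = (158/138 + (-52 + 3)/(47 - 54))*(3 + 3*(-8)) = (158*(1/138) - 49/(-7))*(3 - 24) = (79/69 - 49*(-⅐))*(-21) = (79/69 + 7)*(-21) = (562/69)*(-21) = -3934/23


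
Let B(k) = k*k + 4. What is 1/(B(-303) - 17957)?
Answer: 1/73856 ≈ 1.3540e-5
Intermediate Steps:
B(k) = 4 + k² (B(k) = k² + 4 = 4 + k²)
1/(B(-303) - 17957) = 1/((4 + (-303)²) - 17957) = 1/((4 + 91809) - 17957) = 1/(91813 - 17957) = 1/73856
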